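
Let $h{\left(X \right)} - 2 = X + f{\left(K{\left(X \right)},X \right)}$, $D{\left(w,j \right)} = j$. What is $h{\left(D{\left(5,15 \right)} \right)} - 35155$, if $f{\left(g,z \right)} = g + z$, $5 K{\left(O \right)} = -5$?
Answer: $-35124$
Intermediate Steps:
$K{\left(O \right)} = -1$ ($K{\left(O \right)} = \frac{1}{5} \left(-5\right) = -1$)
$h{\left(X \right)} = 1 + 2 X$ ($h{\left(X \right)} = 2 + \left(X + \left(-1 + X\right)\right) = 2 + \left(-1 + 2 X\right) = 1 + 2 X$)
$h{\left(D{\left(5,15 \right)} \right)} - 35155 = \left(1 + 2 \cdot 15\right) - 35155 = \left(1 + 30\right) - 35155 = 31 - 35155 = -35124$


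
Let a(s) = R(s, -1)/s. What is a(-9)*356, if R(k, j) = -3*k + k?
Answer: -712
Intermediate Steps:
R(k, j) = -2*k
a(s) = -2 (a(s) = (-2*s)/s = -2)
a(-9)*356 = -2*356 = -712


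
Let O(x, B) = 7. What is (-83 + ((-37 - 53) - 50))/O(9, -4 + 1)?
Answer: -223/7 ≈ -31.857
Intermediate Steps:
(-83 + ((-37 - 53) - 50))/O(9, -4 + 1) = (-83 + ((-37 - 53) - 50))/7 = (-83 + (-90 - 50))/7 = (-83 - 140)/7 = (⅐)*(-223) = -223/7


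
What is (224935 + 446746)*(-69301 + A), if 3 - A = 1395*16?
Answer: -61538069858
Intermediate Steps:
A = -22317 (A = 3 - 1395*16 = 3 - 1*22320 = 3 - 22320 = -22317)
(224935 + 446746)*(-69301 + A) = (224935 + 446746)*(-69301 - 22317) = 671681*(-91618) = -61538069858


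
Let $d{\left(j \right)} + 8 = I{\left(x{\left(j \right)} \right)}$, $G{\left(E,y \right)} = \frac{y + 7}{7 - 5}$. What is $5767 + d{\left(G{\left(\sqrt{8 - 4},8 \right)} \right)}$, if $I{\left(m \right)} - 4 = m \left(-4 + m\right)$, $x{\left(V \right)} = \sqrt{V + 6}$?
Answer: $\frac{11553}{2} - 6 \sqrt{6} \approx 5761.8$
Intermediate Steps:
$G{\left(E,y \right)} = \frac{7}{2} + \frac{y}{2}$ ($G{\left(E,y \right)} = \frac{7 + y}{2} = \left(7 + y\right) \frac{1}{2} = \frac{7}{2} + \frac{y}{2}$)
$x{\left(V \right)} = \sqrt{6 + V}$
$I{\left(m \right)} = 4 + m \left(-4 + m\right)$
$d{\left(j \right)} = 2 + j - 4 \sqrt{6 + j}$ ($d{\left(j \right)} = -8 + \left(4 + \left(\sqrt{6 + j}\right)^{2} - 4 \sqrt{6 + j}\right) = -8 + \left(4 + \left(6 + j\right) - 4 \sqrt{6 + j}\right) = -8 + \left(10 + j - 4 \sqrt{6 + j}\right) = 2 + j - 4 \sqrt{6 + j}$)
$5767 + d{\left(G{\left(\sqrt{8 - 4},8 \right)} \right)} = 5767 + \left(2 + \left(\frac{7}{2} + \frac{1}{2} \cdot 8\right) - 4 \sqrt{6 + \left(\frac{7}{2} + \frac{1}{2} \cdot 8\right)}\right) = 5767 + \left(2 + \left(\frac{7}{2} + 4\right) - 4 \sqrt{6 + \left(\frac{7}{2} + 4\right)}\right) = 5767 + \left(2 + \frac{15}{2} - 4 \sqrt{6 + \frac{15}{2}}\right) = 5767 + \left(2 + \frac{15}{2} - 4 \sqrt{\frac{27}{2}}\right) = 5767 + \left(2 + \frac{15}{2} - 4 \frac{3 \sqrt{6}}{2}\right) = 5767 + \left(2 + \frac{15}{2} - 6 \sqrt{6}\right) = 5767 + \left(\frac{19}{2} - 6 \sqrt{6}\right) = \frac{11553}{2} - 6 \sqrt{6}$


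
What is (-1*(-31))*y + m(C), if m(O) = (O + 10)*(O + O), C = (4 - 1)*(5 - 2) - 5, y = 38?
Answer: 1290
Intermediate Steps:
C = 4 (C = 3*3 - 5 = 9 - 5 = 4)
m(O) = 2*O*(10 + O) (m(O) = (10 + O)*(2*O) = 2*O*(10 + O))
(-1*(-31))*y + m(C) = -1*(-31)*38 + 2*4*(10 + 4) = 31*38 + 2*4*14 = 1178 + 112 = 1290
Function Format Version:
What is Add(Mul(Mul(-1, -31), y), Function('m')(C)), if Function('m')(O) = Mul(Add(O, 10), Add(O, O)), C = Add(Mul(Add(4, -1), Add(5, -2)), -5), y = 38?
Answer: 1290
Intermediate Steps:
C = 4 (C = Add(Mul(3, 3), -5) = Add(9, -5) = 4)
Function('m')(O) = Mul(2, O, Add(10, O)) (Function('m')(O) = Mul(Add(10, O), Mul(2, O)) = Mul(2, O, Add(10, O)))
Add(Mul(Mul(-1, -31), y), Function('m')(C)) = Add(Mul(Mul(-1, -31), 38), Mul(2, 4, Add(10, 4))) = Add(Mul(31, 38), Mul(2, 4, 14)) = Add(1178, 112) = 1290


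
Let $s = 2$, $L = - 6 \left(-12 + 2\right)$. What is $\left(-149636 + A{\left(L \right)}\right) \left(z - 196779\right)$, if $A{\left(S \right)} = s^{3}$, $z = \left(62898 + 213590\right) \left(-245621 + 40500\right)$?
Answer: $8485956280690356$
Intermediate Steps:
$L = 60$ ($L = \left(-6\right) \left(-10\right) = 60$)
$z = -56713495048$ ($z = 276488 \left(-205121\right) = -56713495048$)
$A{\left(S \right)} = 8$ ($A{\left(S \right)} = 2^{3} = 8$)
$\left(-149636 + A{\left(L \right)}\right) \left(z - 196779\right) = \left(-149636 + 8\right) \left(-56713495048 - 196779\right) = \left(-149628\right) \left(-56713691827\right) = 8485956280690356$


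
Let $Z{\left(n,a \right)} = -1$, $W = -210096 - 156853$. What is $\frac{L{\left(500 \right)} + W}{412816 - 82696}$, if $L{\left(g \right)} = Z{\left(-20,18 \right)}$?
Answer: $- \frac{36695}{33012} \approx -1.1116$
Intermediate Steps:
$W = -366949$ ($W = -210096 - 156853 = -366949$)
$L{\left(g \right)} = -1$
$\frac{L{\left(500 \right)} + W}{412816 - 82696} = \frac{-1 - 366949}{412816 - 82696} = - \frac{366950}{330120} = \left(-366950\right) \frac{1}{330120} = - \frac{36695}{33012}$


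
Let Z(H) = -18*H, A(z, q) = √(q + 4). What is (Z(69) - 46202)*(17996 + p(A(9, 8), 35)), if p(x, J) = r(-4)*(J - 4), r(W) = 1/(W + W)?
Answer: -1707236757/2 ≈ -8.5362e+8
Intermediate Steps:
A(z, q) = √(4 + q)
r(W) = 1/(2*W)
p(x, J) = ½ - J/8 (p(x, J) = ((½)/(-4))*(J - 4) = ((½)*(-¼))*(-4 + J) = -(-4 + J)/8 = ½ - J/8)
(Z(69) - 46202)*(17996 + p(A(9, 8), 35)) = (-18*69 - 46202)*(17996 + (½ - ⅛*35)) = (-1242 - 46202)*(17996 + (½ - 35/8)) = -47444*(17996 - 31/8) = -47444*143937/8 = -1707236757/2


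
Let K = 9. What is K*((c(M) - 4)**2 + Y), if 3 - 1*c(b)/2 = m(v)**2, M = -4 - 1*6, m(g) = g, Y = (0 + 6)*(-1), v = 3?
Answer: 2250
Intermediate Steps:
Y = -6 (Y = 6*(-1) = -6)
M = -10 (M = -4 - 6 = -10)
c(b) = -12 (c(b) = 6 - 2*3**2 = 6 - 2*9 = 6 - 18 = -12)
K*((c(M) - 4)**2 + Y) = 9*((-12 - 4)**2 - 6) = 9*((-16)**2 - 6) = 9*(256 - 6) = 9*250 = 2250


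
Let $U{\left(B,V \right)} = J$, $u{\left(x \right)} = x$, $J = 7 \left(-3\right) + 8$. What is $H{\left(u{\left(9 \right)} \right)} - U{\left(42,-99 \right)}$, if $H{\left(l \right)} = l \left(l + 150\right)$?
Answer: $1444$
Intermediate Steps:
$J = -13$ ($J = -21 + 8 = -13$)
$U{\left(B,V \right)} = -13$
$H{\left(l \right)} = l \left(150 + l\right)$
$H{\left(u{\left(9 \right)} \right)} - U{\left(42,-99 \right)} = 9 \left(150 + 9\right) - -13 = 9 \cdot 159 + 13 = 1431 + 13 = 1444$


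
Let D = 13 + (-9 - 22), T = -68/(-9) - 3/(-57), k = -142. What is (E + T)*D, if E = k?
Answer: 45962/19 ≈ 2419.1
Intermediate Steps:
E = -142
T = 1301/171 (T = -68*(-⅑) - 3*(-1/57) = 68/9 + 1/19 = 1301/171 ≈ 7.6082)
D = -18 (D = 13 - 31 = -18)
(E + T)*D = (-142 + 1301/171)*(-18) = -22981/171*(-18) = 45962/19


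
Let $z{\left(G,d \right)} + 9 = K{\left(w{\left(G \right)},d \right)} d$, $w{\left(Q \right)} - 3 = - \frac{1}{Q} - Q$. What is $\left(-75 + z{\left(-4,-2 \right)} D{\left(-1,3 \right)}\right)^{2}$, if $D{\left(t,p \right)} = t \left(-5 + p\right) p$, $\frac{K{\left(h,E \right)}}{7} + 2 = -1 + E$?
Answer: $84681$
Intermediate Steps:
$w{\left(Q \right)} = 3 - Q - \frac{1}{Q}$ ($w{\left(Q \right)} = 3 - \left(Q + \frac{1}{Q}\right) = 3 - Q - \frac{1}{Q}$)
$K{\left(h,E \right)} = -21 + 7 E$ ($K{\left(h,E \right)} = -14 + 7 \left(-1 + E\right) = -14 + \left(-7 + 7 E\right) = -21 + 7 E$)
$z{\left(G,d \right)} = -9 + d \left(-21 + 7 d\right)$ ($z{\left(G,d \right)} = -9 + \left(-21 + 7 d\right) d = -9 + d \left(-21 + 7 d\right)$)
$D{\left(t,p \right)} = p t \left(-5 + p\right)$
$\left(-75 + z{\left(-4,-2 \right)} D{\left(-1,3 \right)}\right)^{2} = \left(-75 + \left(-9 + 7 \left(-2\right) \left(-3 - 2\right)\right) 3 \left(-1\right) \left(-5 + 3\right)\right)^{2} = \left(-75 + \left(-9 + 7 \left(-2\right) \left(-5\right)\right) 3 \left(-1\right) \left(-2\right)\right)^{2} = \left(-75 + \left(-9 + 70\right) 6\right)^{2} = \left(-75 + 61 \cdot 6\right)^{2} = \left(-75 + 366\right)^{2} = 291^{2} = 84681$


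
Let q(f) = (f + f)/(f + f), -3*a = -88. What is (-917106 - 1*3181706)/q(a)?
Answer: -4098812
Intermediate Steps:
a = 88/3 (a = -1/3*(-88) = 88/3 ≈ 29.333)
q(f) = 1 (q(f) = (2*f)/((2*f)) = (2*f)*(1/(2*f)) = 1)
(-917106 - 1*3181706)/q(a) = (-917106 - 1*3181706)/1 = (-917106 - 3181706)*1 = -4098812*1 = -4098812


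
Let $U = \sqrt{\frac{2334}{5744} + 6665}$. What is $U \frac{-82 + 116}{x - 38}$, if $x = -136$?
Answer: $- \frac{187 \sqrt{113592626}}{124932} \approx -15.953$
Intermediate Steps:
$U = \frac{11 \sqrt{113592626}}{1436}$ ($U = \sqrt{2334 \cdot \frac{1}{5744} + 6665} = \sqrt{\frac{1167}{2872} + 6665} = \sqrt{\frac{19143047}{2872}} = \frac{11 \sqrt{113592626}}{1436} \approx 81.642$)
$U \frac{-82 + 116}{x - 38} = \frac{11 \sqrt{113592626}}{1436} \frac{-82 + 116}{-136 - 38} = \frac{11 \sqrt{113592626}}{1436} \frac{34}{-174} = \frac{11 \sqrt{113592626}}{1436} \cdot 34 \left(- \frac{1}{174}\right) = \frac{11 \sqrt{113592626}}{1436} \left(- \frac{17}{87}\right) = - \frac{187 \sqrt{113592626}}{124932}$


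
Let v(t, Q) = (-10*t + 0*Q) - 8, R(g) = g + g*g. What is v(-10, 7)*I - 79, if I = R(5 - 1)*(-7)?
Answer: -12959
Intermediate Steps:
R(g) = g + g²
v(t, Q) = -8 - 10*t (v(t, Q) = (-10*t + 0) - 8 = -10*t - 8 = -8 - 10*t)
I = -140 (I = ((5 - 1)*(1 + (5 - 1)))*(-7) = (4*(1 + 4))*(-7) = (4*5)*(-7) = 20*(-7) = -140)
v(-10, 7)*I - 79 = (-8 - 10*(-10))*(-140) - 79 = (-8 + 100)*(-140) - 79 = 92*(-140) - 79 = -12880 - 79 = -12959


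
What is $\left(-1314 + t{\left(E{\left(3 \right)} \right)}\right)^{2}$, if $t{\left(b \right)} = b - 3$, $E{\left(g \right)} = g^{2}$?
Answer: $1710864$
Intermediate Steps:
$t{\left(b \right)} = -3 + b$ ($t{\left(b \right)} = b - 3 = -3 + b$)
$\left(-1314 + t{\left(E{\left(3 \right)} \right)}\right)^{2} = \left(-1314 - \left(3 - 3^{2}\right)\right)^{2} = \left(-1314 + \left(-3 + 9\right)\right)^{2} = \left(-1314 + 6\right)^{2} = \left(-1308\right)^{2} = 1710864$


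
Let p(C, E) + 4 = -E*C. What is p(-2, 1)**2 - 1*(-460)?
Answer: 464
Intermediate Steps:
p(C, E) = -4 - C*E (p(C, E) = -4 - E*C = -4 - C*E)
p(-2, 1)**2 - 1*(-460) = (-4 - 1*(-2)*1)**2 - 1*(-460) = (-4 + 2)**2 + 460 = (-2)**2 + 460 = 4 + 460 = 464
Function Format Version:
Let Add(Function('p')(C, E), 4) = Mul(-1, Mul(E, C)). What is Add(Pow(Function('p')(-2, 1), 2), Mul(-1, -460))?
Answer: 464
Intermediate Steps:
Function('p')(C, E) = Add(-4, Mul(-1, C, E)) (Function('p')(C, E) = Add(-4, Mul(-1, Mul(E, C))) = Add(-4, Mul(-1, Mul(C, E))) = Add(-4, Mul(-1, C, E)))
Add(Pow(Function('p')(-2, 1), 2), Mul(-1, -460)) = Add(Pow(Add(-4, Mul(-1, -2, 1)), 2), Mul(-1, -460)) = Add(Pow(Add(-4, 2), 2), 460) = Add(Pow(-2, 2), 460) = Add(4, 460) = 464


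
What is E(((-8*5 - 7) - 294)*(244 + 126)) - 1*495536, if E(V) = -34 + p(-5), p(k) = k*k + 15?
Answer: -495530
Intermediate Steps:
p(k) = 15 + k² (p(k) = k² + 15 = 15 + k²)
E(V) = 6 (E(V) = -34 + (15 + (-5)²) = -34 + (15 + 25) = -34 + 40 = 6)
E(((-8*5 - 7) - 294)*(244 + 126)) - 1*495536 = 6 - 1*495536 = 6 - 495536 = -495530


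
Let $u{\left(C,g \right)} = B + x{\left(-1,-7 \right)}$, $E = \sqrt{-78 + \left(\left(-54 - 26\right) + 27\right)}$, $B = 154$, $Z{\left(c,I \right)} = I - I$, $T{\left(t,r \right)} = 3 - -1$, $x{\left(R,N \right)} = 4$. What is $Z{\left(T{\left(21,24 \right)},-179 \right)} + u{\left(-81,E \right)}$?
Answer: $158$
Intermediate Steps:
$T{\left(t,r \right)} = 4$ ($T{\left(t,r \right)} = 3 + 1 = 4$)
$Z{\left(c,I \right)} = 0$
$E = i \sqrt{131}$ ($E = \sqrt{-78 + \left(-80 + 27\right)} = \sqrt{-78 - 53} = \sqrt{-131} = i \sqrt{131} \approx 11.446 i$)
$u{\left(C,g \right)} = 158$ ($u{\left(C,g \right)} = 154 + 4 = 158$)
$Z{\left(T{\left(21,24 \right)},-179 \right)} + u{\left(-81,E \right)} = 0 + 158 = 158$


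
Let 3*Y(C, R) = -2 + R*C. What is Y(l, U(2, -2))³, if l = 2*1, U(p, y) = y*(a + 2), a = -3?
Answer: 8/27 ≈ 0.29630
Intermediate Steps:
U(p, y) = -y (U(p, y) = y*(-3 + 2) = y*(-1) = -y)
l = 2
Y(C, R) = -⅔ + C*R/3 (Y(C, R) = (-2 + R*C)/3 = (-2 + C*R)/3 = -⅔ + C*R/3)
Y(l, U(2, -2))³ = (-⅔ + (⅓)*2*(-1*(-2)))³ = (-⅔ + (⅓)*2*2)³ = (-⅔ + 4/3)³ = (⅔)³ = 8/27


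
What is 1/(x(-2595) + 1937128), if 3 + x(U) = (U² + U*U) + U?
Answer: 1/15402580 ≈ 6.4924e-8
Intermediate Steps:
x(U) = -3 + U + 2*U² (x(U) = -3 + ((U² + U*U) + U) = -3 + ((U² + U²) + U) = -3 + (2*U² + U) = -3 + (U + 2*U²) = -3 + U + 2*U²)
1/(x(-2595) + 1937128) = 1/((-3 - 2595 + 2*(-2595)²) + 1937128) = 1/((-3 - 2595 + 2*6734025) + 1937128) = 1/((-3 - 2595 + 13468050) + 1937128) = 1/(13465452 + 1937128) = 1/15402580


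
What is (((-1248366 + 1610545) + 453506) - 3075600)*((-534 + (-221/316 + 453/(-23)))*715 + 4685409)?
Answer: -70447363880768805/7268 ≈ -9.6928e+12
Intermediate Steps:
(((-1248366 + 1610545) + 453506) - 3075600)*((-534 + (-221/316 + 453/(-23)))*715 + 4685409) = ((362179 + 453506) - 3075600)*((-534 + (-221*1/316 + 453*(-1/23)))*715 + 4685409) = (815685 - 3075600)*((-534 + (-221/316 - 453/23))*715 + 4685409) = -2259915*((-534 - 148231/7268)*715 + 4685409) = -2259915*(-4029343/7268*715 + 4685409) = -2259915*(-2880980245/7268 + 4685409) = -2259915*31172572367/7268 = -70447363880768805/7268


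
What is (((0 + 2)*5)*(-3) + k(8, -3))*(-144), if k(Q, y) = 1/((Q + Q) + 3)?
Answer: 81936/19 ≈ 4312.4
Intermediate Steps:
k(Q, y) = 1/(3 + 2*Q) (k(Q, y) = 1/(2*Q + 3) = 1/(3 + 2*Q))
(((0 + 2)*5)*(-3) + k(8, -3))*(-144) = (((0 + 2)*5)*(-3) + 1/(3 + 2*8))*(-144) = ((2*5)*(-3) + 1/(3 + 16))*(-144) = (10*(-3) + 1/19)*(-144) = (-30 + 1/19)*(-144) = -569/19*(-144) = 81936/19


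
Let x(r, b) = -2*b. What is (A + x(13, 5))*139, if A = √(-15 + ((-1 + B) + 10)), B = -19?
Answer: -1390 + 695*I ≈ -1390.0 + 695.0*I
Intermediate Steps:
A = 5*I (A = √(-15 + ((-1 - 19) + 10)) = √(-15 + (-20 + 10)) = √(-15 - 10) = √(-25) = 5*I ≈ 5.0*I)
(A + x(13, 5))*139 = (5*I - 2*5)*139 = (5*I - 10)*139 = (-10 + 5*I)*139 = -1390 + 695*I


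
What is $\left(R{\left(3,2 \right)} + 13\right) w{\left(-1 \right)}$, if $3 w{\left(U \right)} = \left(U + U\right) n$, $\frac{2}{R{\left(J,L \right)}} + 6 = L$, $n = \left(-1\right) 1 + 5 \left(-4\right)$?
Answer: $175$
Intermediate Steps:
$n = -21$ ($n = -1 - 20 = -21$)
$R{\left(J,L \right)} = \frac{2}{-6 + L}$
$w{\left(U \right)} = - 14 U$ ($w{\left(U \right)} = \frac{\left(U + U\right) \left(-21\right)}{3} = \frac{2 U \left(-21\right)}{3} = \frac{\left(-42\right) U}{3} = - 14 U$)
$\left(R{\left(3,2 \right)} + 13\right) w{\left(-1 \right)} = \left(\frac{2}{-6 + 2} + 13\right) \left(\left(-14\right) \left(-1\right)\right) = \left(\frac{2}{-4} + 13\right) 14 = \left(2 \left(- \frac{1}{4}\right) + 13\right) 14 = \left(- \frac{1}{2} + 13\right) 14 = \frac{25}{2} \cdot 14 = 175$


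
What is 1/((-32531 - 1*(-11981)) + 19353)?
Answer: -1/1197 ≈ -0.00083542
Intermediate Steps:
1/((-32531 - 1*(-11981)) + 19353) = 1/((-32531 + 11981) + 19353) = 1/(-20550 + 19353) = 1/(-1197) = -1/1197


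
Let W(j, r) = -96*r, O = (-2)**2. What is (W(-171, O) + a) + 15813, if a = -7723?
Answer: 7706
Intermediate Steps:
O = 4
(W(-171, O) + a) + 15813 = (-96*4 - 7723) + 15813 = (-384 - 7723) + 15813 = -8107 + 15813 = 7706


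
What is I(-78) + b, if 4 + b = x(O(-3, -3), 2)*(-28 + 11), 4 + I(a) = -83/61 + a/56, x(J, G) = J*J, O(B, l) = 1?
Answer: -47403/1708 ≈ -27.754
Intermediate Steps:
x(J, G) = J²
I(a) = -327/61 + a/56 (I(a) = -4 + (-83/61 + a/56) = -327/61 + a/56)
b = -21 (b = -4 + 1²*(-28 + 11) = -4 + 1*(-17) = -4 - 17 = -21)
I(-78) + b = (-327/61 + (1/56)*(-78)) - 21 = (-327/61 - 39/28) - 21 = -11535/1708 - 21 = -47403/1708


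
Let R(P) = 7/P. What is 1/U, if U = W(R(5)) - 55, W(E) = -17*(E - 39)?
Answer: 5/2921 ≈ 0.0017117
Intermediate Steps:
W(E) = 663 - 17*E (W(E) = -17*(-39 + E) = 663 - 17*E)
U = 2921/5 (U = (663 - 119/5) - 55 = 3196/5 - 55 = 2921/5 ≈ 584.20)
1/U = 1/(2921/5) = 5/2921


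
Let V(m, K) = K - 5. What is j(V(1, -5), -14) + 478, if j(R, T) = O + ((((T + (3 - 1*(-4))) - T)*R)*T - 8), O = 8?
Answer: 1458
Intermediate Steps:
V(m, K) = -5 + K
j(R, T) = 7*R*T (j(R, T) = 8 + ((((T + (3 - 1*(-4))) - T)*R)*T - 8) = 8 + ((((T + (3 + 4)) - T)*R)*T - 8) = 8 + ((((T + 7) - T)*R)*T - 8) = 8 + ((((7 + T) - T)*R)*T - 8) = 8 + ((7*R)*T - 8) = 8 + (7*R*T - 8) = 8 + (-8 + 7*R*T) = 7*R*T)
j(V(1, -5), -14) + 478 = 7*(-5 - 5)*(-14) + 478 = 7*(-10)*(-14) + 478 = 980 + 478 = 1458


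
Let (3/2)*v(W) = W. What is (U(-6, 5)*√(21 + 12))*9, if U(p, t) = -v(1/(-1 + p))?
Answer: 6*√33/7 ≈ 4.9239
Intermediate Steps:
v(W) = 2*W/3
U(p, t) = -2/(3*(-1 + p))
(U(-6, 5)*√(21 + 12))*9 = ((-2/(-3 + 3*(-6)))*√(21 + 12))*9 = ((-2/(-3 - 18))*√33)*9 = ((-2/(-21))*√33)*9 = ((-2*(-1/21))*√33)*9 = (2*√33/21)*9 = 6*√33/7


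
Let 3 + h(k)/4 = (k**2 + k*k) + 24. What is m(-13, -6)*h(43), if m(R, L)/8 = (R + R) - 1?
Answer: -3213216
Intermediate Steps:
h(k) = 84 + 8*k**2 (h(k) = -12 + 4*((k**2 + k*k) + 24) = -12 + 4*((k**2 + k**2) + 24) = -12 + 4*(2*k**2 + 24) = -12 + 4*(24 + 2*k**2) = -12 + (96 + 8*k**2) = 84 + 8*k**2)
m(R, L) = -8 + 16*R (m(R, L) = 8*((R + R) - 1) = 8*(2*R - 1) = 8*(-1 + 2*R) = -8 + 16*R)
m(-13, -6)*h(43) = (-8 + 16*(-13))*(84 + 8*43**2) = (-8 - 208)*(84 + 8*1849) = -216*(84 + 14792) = -216*14876 = -3213216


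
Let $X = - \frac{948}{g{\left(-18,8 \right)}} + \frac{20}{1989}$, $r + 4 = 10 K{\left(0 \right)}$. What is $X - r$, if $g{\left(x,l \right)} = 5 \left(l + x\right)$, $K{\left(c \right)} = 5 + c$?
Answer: $- \frac{1344064}{49725} \approx -27.03$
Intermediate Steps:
$g{\left(x,l \right)} = 5 l + 5 x$
$r = 46$ ($r = -4 + 10 \left(5 + 0\right) = -4 + 10 \cdot 5 = -4 + 50 = 46$)
$X = \frac{943286}{49725}$ ($X = - \frac{948}{5 \cdot 8 + 5 \left(-18\right)} + \frac{20}{1989} = - \frac{948}{40 - 90} + 20 \cdot \frac{1}{1989} = - \frac{948}{-50} + \frac{20}{1989} = \left(-948\right) \left(- \frac{1}{50}\right) + \frac{20}{1989} = \frac{474}{25} + \frac{20}{1989} = \frac{943286}{49725} \approx 18.97$)
$X - r = \frac{943286}{49725} - 46 = - \frac{1344064}{49725}$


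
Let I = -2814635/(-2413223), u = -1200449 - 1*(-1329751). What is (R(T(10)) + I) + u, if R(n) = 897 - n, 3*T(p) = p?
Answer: 942581975806/7239669 ≈ 1.3020e+5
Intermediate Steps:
T(p) = p/3
u = 129302 (u = -1200449 + 1329751 = 129302)
I = 2814635/2413223 (I = -2814635*(-1/2413223) = 2814635/2413223 ≈ 1.1663)
(R(T(10)) + I) + u = ((897 - 10/3) + 2814635/2413223) + 129302 = (2681/3 + 2814635/2413223) + 129302 = 6478294768/7239669 + 129302 = 942581975806/7239669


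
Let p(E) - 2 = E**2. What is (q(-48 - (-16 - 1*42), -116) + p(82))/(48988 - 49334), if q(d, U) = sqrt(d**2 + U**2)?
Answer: -3363/173 - sqrt(3389)/173 ≈ -19.776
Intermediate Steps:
q(d, U) = sqrt(U**2 + d**2)
p(E) = 2 + E**2
(q(-48 - (-16 - 1*42), -116) + p(82))/(48988 - 49334) = (sqrt((-116)**2 + (-48 - (-16 - 1*42))**2) + (2 + 82**2))/(48988 - 49334) = (sqrt(13456 + (-48 - (-16 - 42))**2) + (2 + 6724))/(-346) = (sqrt(13456 + (-48 - 1*(-58))**2) + 6726)*(-1/346) = (sqrt(13456 + (-48 + 58)**2) + 6726)*(-1/346) = (sqrt(13456 + 10**2) + 6726)*(-1/346) = (sqrt(13456 + 100) + 6726)*(-1/346) = (sqrt(13556) + 6726)*(-1/346) = (2*sqrt(3389) + 6726)*(-1/346) = (6726 + 2*sqrt(3389))*(-1/346) = -3363/173 - sqrt(3389)/173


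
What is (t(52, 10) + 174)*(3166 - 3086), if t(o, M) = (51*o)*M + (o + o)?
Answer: 2143840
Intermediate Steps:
t(o, M) = 2*o + 51*M*o (t(o, M) = 51*M*o + 2*o = 2*o + 51*M*o)
(t(52, 10) + 174)*(3166 - 3086) = (52*(2 + 51*10) + 174)*(3166 - 3086) = (52*(2 + 510) + 174)*80 = (52*512 + 174)*80 = (26624 + 174)*80 = 26798*80 = 2143840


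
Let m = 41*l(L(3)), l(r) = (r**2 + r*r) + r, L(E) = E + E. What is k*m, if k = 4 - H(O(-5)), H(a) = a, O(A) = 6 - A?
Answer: -22386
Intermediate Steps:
L(E) = 2*E
l(r) = r + 2*r**2 (l(r) = (r**2 + r**2) + r = 2*r**2 + r = r + 2*r**2)
k = -7 (k = 4 - (6 - 1*(-5)) = 4 - (6 + 5) = 4 - 1*11 = 4 - 11 = -7)
m = 3198 (m = 41*((2*3)*(1 + 2*(2*3))) = 41*(6*(1 + 2*6)) = 41*(6*(1 + 12)) = 41*(6*13) = 41*78 = 3198)
k*m = -7*3198 = -22386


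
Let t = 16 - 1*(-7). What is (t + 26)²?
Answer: 2401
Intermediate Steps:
t = 23 (t = 16 + 7 = 23)
(t + 26)² = (23 + 26)² = 49² = 2401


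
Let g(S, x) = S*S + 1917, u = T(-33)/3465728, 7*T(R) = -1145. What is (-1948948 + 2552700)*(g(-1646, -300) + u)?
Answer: 4963956332761762587/3032512 ≈ 1.6369e+12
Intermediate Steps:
T(R) = -1145/7 (T(R) = (⅐)*(-1145) = -1145/7)
u = -1145/24260096 (u = -1145/7/3465728 = -1145/7*1/3465728 = -1145/24260096 ≈ -4.7197e-5)
g(S, x) = 1917 + S² (g(S, x) = S² + 1917 = 1917 + S²)
(-1948948 + 2552700)*(g(-1646, -300) + u) = (-1948948 + 2552700)*((1917 + (-1646)²) - 1145/24260096) = 603752*((1917 + 2709316) - 1145/24260096) = 603752*(2711233 - 1145/24260096) = 603752*(65774772857223/24260096) = 4963956332761762587/3032512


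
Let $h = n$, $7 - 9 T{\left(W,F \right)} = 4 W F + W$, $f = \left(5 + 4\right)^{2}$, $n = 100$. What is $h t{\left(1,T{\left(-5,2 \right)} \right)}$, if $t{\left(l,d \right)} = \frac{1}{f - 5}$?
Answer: $\frac{25}{19} \approx 1.3158$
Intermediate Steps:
$f = 81$ ($f = 9^{2} = 81$)
$T{\left(W,F \right)} = \frac{7}{9} - \frac{W}{9} - \frac{4 F W}{9}$ ($T{\left(W,F \right)} = \frac{7}{9} - \frac{4 W F + W}{9} = \frac{7}{9} - \frac{4 F W + W}{9} = \frac{7}{9} - \frac{W + 4 F W}{9} = \frac{7}{9} - \left(\frac{W}{9} + \frac{4 F W}{9}\right) = \frac{7}{9} - \frac{W}{9} - \frac{4 F W}{9}$)
$h = 100$
$t{\left(l,d \right)} = \frac{1}{76}$ ($t{\left(l,d \right)} = \frac{1}{81 - 5} = \frac{1}{76}$)
$h t{\left(1,T{\left(-5,2 \right)} \right)} = 100 \cdot \frac{1}{76} = \frac{25}{19}$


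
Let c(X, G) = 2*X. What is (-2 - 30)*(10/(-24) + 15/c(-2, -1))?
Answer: 400/3 ≈ 133.33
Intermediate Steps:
(-2 - 30)*(10/(-24) + 15/c(-2, -1)) = (-2 - 30)*(10/(-24) + 15/((2*(-2)))) = -32*(10*(-1/24) + 15/(-4)) = -32*(-5/12 + 15*(-¼)) = -32*(-5/12 - 15/4) = -32*(-25/6) = 400/3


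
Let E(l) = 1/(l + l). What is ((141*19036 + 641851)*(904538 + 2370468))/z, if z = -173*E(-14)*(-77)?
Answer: -3960883956568/173 ≈ -2.2895e+10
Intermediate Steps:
E(l) = 1/(2*l)
z = -1903/4 (z = -173/(2*(-14))*(-77) = -173*(-1)/(2*14)*(-77) = -173*(-1/28)*(-77) = (173/28)*(-77) = -1903/4 ≈ -475.75)
((141*19036 + 641851)*(904538 + 2370468))/z = ((141*19036 + 641851)*(904538 + 2370468))/(-1903/4) = ((2684076 + 641851)*3275006)*(-4/1903) = (3325927*3275006)*(-4/1903) = 10892430880562*(-4/1903) = -3960883956568/173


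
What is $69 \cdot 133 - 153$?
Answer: $9024$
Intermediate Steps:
$69 \cdot 133 - 153 = 9177 - 153 = 9024$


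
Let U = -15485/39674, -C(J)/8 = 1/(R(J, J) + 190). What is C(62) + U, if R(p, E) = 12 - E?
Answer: -621323/1388590 ≈ -0.44745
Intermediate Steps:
C(J) = -8/(202 - J) (C(J) = -8/((12 - J) + 190) = -8/(202 - J))
U = -15485/39674 (U = -15485*1/39674 = -15485/39674 ≈ -0.39031)
C(62) + U = 8/(-202 + 62) - 15485/39674 = 8/(-140) - 15485/39674 = 8*(-1/140) - 15485/39674 = -2/35 - 15485/39674 = -621323/1388590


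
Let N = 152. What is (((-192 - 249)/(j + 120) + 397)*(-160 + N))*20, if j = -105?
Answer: -58816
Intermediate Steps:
(((-192 - 249)/(j + 120) + 397)*(-160 + N))*20 = (((-192 - 249)/(-105 + 120) + 397)*(-160 + 152))*20 = ((-441/15 + 397)*(-8))*20 = ((-441*1/15 + 397)*(-8))*20 = ((-147/5 + 397)*(-8))*20 = ((1838/5)*(-8))*20 = -14704/5*20 = -58816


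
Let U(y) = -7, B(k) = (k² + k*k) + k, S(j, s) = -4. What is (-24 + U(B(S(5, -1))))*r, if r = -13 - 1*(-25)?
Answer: -372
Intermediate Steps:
r = 12 (r = -13 + 25 = 12)
B(k) = k + 2*k² (B(k) = (k² + k²) + k = 2*k² + k = k + 2*k²)
(-24 + U(B(S(5, -1))))*r = (-24 - 7)*12 = -31*12 = -372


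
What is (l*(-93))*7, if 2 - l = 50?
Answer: 31248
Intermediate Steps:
l = -48 (l = 2 - 1*50 = 2 - 50 = -48)
(l*(-93))*7 = -48*(-93)*7 = 4464*7 = 31248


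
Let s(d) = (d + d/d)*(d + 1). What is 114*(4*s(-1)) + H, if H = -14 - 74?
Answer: -88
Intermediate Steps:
s(d) = (1 + d)² (s(d) = (d + 1)*(1 + d) = (1 + d)*(1 + d) = (1 + d)²)
H = -88
114*(4*s(-1)) + H = 114*(4*(1 + (-1)² + 2*(-1))) - 88 = 114*(4*(1 + 1 - 2)) - 88 = 114*(4*0) - 88 = 114*0 - 88 = 0 - 88 = -88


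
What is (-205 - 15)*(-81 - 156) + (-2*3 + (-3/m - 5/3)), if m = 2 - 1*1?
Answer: 156388/3 ≈ 52129.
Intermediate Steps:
m = 1 (m = 2 - 1 = 1)
(-205 - 15)*(-81 - 156) + (-2*3 + (-3/m - 5/3)) = (-205 - 15)*(-81 - 156) + (-2*3 + (-3/1 - 5/3)) = -220*(-237) + (-6 + (-3*1 - 5*⅓)) = 52140 + (-6 + (-3 - 5/3)) = 52140 + (-6 - 14/3) = 52140 - 32/3 = 156388/3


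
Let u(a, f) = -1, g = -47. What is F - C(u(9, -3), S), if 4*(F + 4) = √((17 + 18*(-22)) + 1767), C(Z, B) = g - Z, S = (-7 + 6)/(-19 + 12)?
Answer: 42 + √347/2 ≈ 51.314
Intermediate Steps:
S = ⅐ (S = -1/(-7) = -1*(-⅐) = ⅐ ≈ 0.14286)
C(Z, B) = -47 - Z
F = -4 + √347/2 (F = -4 + √((17 + 18*(-22)) + 1767)/4 = -4 + √((17 - 396) + 1767)/4 = -4 + √(-379 + 1767)/4 = -4 + √1388/4 = -4 + (2*√347)/4 = -4 + √347/2 ≈ 5.3140)
F - C(u(9, -3), S) = (-4 + √347/2) - (-47 - 1*(-1)) = (-4 + √347/2) - (-47 + 1) = (-4 + √347/2) - 1*(-46) = (-4 + √347/2) + 46 = 42 + √347/2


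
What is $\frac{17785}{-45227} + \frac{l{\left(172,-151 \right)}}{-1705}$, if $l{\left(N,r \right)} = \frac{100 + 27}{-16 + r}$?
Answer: $- \frac{5058268146}{12877709845} \approx -0.39279$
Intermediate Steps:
$l{\left(N,r \right)} = \frac{127}{-16 + r}$
$\frac{17785}{-45227} + \frac{l{\left(172,-151 \right)}}{-1705} = \frac{17785}{-45227} + \frac{127 \frac{1}{-16 - 151}}{-1705} = 17785 \left(- \frac{1}{45227}\right) + \frac{127}{-167} \left(- \frac{1}{1705}\right) = - \frac{17785}{45227} + 127 \left(- \frac{1}{167}\right) \left(- \frac{1}{1705}\right) = - \frac{17785}{45227} - - \frac{127}{284735} = - \frac{17785}{45227} + \frac{127}{284735} = - \frac{5058268146}{12877709845}$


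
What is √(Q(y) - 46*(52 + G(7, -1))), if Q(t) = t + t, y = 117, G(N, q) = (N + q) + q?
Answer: 2*I*√597 ≈ 48.867*I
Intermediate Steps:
G(N, q) = N + 2*q
Q(t) = 2*t
√(Q(y) - 46*(52 + G(7, -1))) = √(2*117 - 46*(52 + (7 + 2*(-1)))) = √(234 - 46*(52 + (7 - 2))) = √(234 - 46*(52 + 5)) = √(234 - 46*57) = √(234 - 2622) = √(-2388) = 2*I*√597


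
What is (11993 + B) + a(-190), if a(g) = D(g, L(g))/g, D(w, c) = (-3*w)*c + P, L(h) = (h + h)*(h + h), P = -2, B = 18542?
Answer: -38253174/95 ≈ -4.0267e+5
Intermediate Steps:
L(h) = 4*h² (L(h) = (2*h)*(2*h) = 4*h²)
D(w, c) = -2 - 3*c*w (D(w, c) = (-3*w)*c - 2 = -3*c*w - 2 = -2 - 3*c*w)
a(g) = (-2 - 12*g³)/g (a(g) = (-2 - 3*4*g²*g)/g = (-2 - 12*g³)/g)
(11993 + B) + a(-190) = (11993 + 18542) + 2*(-1 - 6*(-190)³)/(-190) = 30535 + 2*(-1/190)*(-1 - 6*(-6859000)) = 30535 + 2*(-1/190)*(-1 + 41154000) = 30535 + 2*(-1/190)*41153999 = 30535 - 41153999/95 = -38253174/95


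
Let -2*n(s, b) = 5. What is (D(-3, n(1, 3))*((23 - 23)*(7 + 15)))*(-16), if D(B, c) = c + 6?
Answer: 0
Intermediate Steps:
n(s, b) = -5/2 (n(s, b) = -1/2*5 = -5/2)
D(B, c) = 6 + c
(D(-3, n(1, 3))*((23 - 23)*(7 + 15)))*(-16) = ((6 - 5/2)*((23 - 23)*(7 + 15)))*(-16) = (7*(0*22)/2)*(-16) = ((7/2)*0)*(-16) = 0*(-16) = 0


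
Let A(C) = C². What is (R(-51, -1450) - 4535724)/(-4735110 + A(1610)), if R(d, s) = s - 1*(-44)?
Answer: 453713/214301 ≈ 2.1172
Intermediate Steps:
R(d, s) = 44 + s (R(d, s) = s + 44 = 44 + s)
(R(-51, -1450) - 4535724)/(-4735110 + A(1610)) = ((44 - 1450) - 4535724)/(-4735110 + 1610²) = (-1406 - 4535724)/(-4735110 + 2592100) = -4537130/(-2143010) = -4537130*(-1/2143010) = 453713/214301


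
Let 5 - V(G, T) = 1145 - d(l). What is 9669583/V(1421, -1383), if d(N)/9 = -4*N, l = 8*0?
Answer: -9669583/1140 ≈ -8482.1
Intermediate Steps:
l = 0
d(N) = -36*N (d(N) = 9*(-4*N) = -36*N)
V(G, T) = -1140 (V(G, T) = 5 - (1145 - (-36)*0) = 5 - (1145 - 1*0) = 5 - (1145 + 0) = 5 - 1*1145 = 5 - 1145 = -1140)
9669583/V(1421, -1383) = 9669583/(-1140) = 9669583*(-1/1140) = -9669583/1140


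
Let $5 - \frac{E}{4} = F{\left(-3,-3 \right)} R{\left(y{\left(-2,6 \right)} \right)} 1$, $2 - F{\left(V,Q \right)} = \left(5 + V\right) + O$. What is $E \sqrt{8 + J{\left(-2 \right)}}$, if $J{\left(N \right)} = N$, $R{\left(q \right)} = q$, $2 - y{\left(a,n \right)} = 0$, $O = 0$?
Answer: $20 \sqrt{6} \approx 48.99$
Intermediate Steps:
$y{\left(a,n \right)} = 2$ ($y{\left(a,n \right)} = 2 - 0 = 2 + 0 = 2$)
$F{\left(V,Q \right)} = -3 - V$ ($F{\left(V,Q \right)} = 2 - \left(\left(5 + V\right) + 0\right) = 2 - \left(5 + V\right) = -3 - V$)
$E = 20$ ($E = 20 - 4 \left(-3 - -3\right) 2 \cdot 1 = 20 - 4 \left(-3 + 3\right) 2 \cdot 1 = 20 - 4 \cdot 0 \cdot 2 \cdot 1 = 20 - 4 \cdot 0 \cdot 1 = 20 - 0 = 20 + 0 = 20$)
$E \sqrt{8 + J{\left(-2 \right)}} = 20 \sqrt{8 - 2} = 20 \sqrt{6}$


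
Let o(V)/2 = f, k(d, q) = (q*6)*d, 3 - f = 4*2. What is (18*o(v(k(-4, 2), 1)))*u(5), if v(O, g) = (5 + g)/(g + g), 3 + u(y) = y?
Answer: -360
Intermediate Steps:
u(y) = -3 + y
f = -5 (f = 3 - 4*2 = 3 - 1*8 = 3 - 8 = -5)
k(d, q) = 6*d*q (k(d, q) = (6*q)*d = 6*d*q)
v(O, g) = (5 + g)/(2*g) (v(O, g) = (5 + g)/((2*g)) = (5 + g)*(1/(2*g)) = (5 + g)/(2*g))
o(V) = -10 (o(V) = 2*(-5) = -10)
(18*o(v(k(-4, 2), 1)))*u(5) = (18*(-10))*(-3 + 5) = -180*2 = -360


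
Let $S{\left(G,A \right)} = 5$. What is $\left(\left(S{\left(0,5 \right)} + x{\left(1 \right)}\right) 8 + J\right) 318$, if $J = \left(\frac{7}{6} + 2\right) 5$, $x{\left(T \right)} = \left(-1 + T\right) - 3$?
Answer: $10123$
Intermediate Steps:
$x{\left(T \right)} = -4 + T$
$J = \frac{95}{6}$ ($J = \left(7 \cdot \frac{1}{6} + 2\right) 5 = \left(\frac{7}{6} + 2\right) 5 = \frac{19}{6} \cdot 5 = \frac{95}{6} \approx 15.833$)
$\left(\left(S{\left(0,5 \right)} + x{\left(1 \right)}\right) 8 + J\right) 318 = \left(\left(5 + \left(-4 + 1\right)\right) 8 + \frac{95}{6}\right) 318 = \left(\left(5 - 3\right) 8 + \frac{95}{6}\right) 318 = \left(2 \cdot 8 + \frac{95}{6}\right) 318 = \left(16 + \frac{95}{6}\right) 318 = \frac{191}{6} \cdot 318 = 10123$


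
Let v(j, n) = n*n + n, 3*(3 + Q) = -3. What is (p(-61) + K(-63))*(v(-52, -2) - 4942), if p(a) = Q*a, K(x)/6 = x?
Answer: 661960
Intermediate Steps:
Q = -4 (Q = -3 + (⅓)*(-3) = -3 - 1 = -4)
K(x) = 6*x
v(j, n) = n + n² (v(j, n) = n² + n = n + n²)
p(a) = -4*a
(p(-61) + K(-63))*(v(-52, -2) - 4942) = (-4*(-61) + 6*(-63))*(-2*(1 - 2) - 4942) = (244 - 378)*(-2*(-1) - 4942) = -134*(2 - 4942) = -134*(-4940) = 661960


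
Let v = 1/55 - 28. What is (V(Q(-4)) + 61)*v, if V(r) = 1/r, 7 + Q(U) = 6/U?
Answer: -318573/187 ≈ -1703.6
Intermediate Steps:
Q(U) = -7 + 6/U
v = -1539/55 (v = 1/55 - 28 = -1539/55 ≈ -27.982)
(V(Q(-4)) + 61)*v = (1/(-7 + 6/(-4)) + 61)*(-1539/55) = (1/(-7 + 6*(-¼)) + 61)*(-1539/55) = (1/(-7 - 3/2) + 61)*(-1539/55) = (1/(-17/2) + 61)*(-1539/55) = (-2/17 + 61)*(-1539/55) = (1035/17)*(-1539/55) = -318573/187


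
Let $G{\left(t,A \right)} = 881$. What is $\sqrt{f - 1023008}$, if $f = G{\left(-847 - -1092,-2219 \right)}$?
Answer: $i \sqrt{1022127} \approx 1011.0 i$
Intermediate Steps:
$f = 881$
$\sqrt{f - 1023008} = \sqrt{881 - 1023008} = \sqrt{-1022127} = i \sqrt{1022127}$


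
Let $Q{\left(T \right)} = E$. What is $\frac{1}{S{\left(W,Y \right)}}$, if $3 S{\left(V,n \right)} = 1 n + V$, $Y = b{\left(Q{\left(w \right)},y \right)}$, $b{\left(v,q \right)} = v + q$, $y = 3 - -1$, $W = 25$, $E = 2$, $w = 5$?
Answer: $\frac{3}{31} \approx 0.096774$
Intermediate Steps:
$Q{\left(T \right)} = 2$
$y = 4$ ($y = 3 + 1 = 4$)
$b{\left(v,q \right)} = q + v$
$Y = 6$ ($Y = 4 + 2 = 6$)
$S{\left(V,n \right)} = \frac{V}{3} + \frac{n}{3}$ ($S{\left(V,n \right)} = \frac{1 n + V}{3} = \frac{n + V}{3} = \frac{V + n}{3} = \frac{V}{3} + \frac{n}{3}$)
$\frac{1}{S{\left(W,Y \right)}} = \frac{1}{\frac{1}{3} \cdot 25 + \frac{1}{3} \cdot 6} = \frac{1}{\frac{25}{3} + 2} = \frac{1}{\frac{31}{3}} = \frac{3}{31}$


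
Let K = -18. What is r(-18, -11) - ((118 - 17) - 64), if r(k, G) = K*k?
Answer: 287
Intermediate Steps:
r(k, G) = -18*k
r(-18, -11) - ((118 - 17) - 64) = -18*(-18) - ((118 - 17) - 64) = 324 - (101 - 64) = 324 - 1*37 = 324 - 37 = 287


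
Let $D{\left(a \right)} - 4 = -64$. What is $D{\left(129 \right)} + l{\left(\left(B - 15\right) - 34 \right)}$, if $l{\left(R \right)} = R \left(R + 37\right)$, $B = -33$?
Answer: $3630$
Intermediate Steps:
$l{\left(R \right)} = R \left(37 + R\right)$
$D{\left(a \right)} = -60$ ($D{\left(a \right)} = 4 - 64 = -60$)
$D{\left(129 \right)} + l{\left(\left(B - 15\right) - 34 \right)} = -60 + \left(\left(-33 - 15\right) - 34\right) \left(37 - 82\right) = -60 + \left(-48 - 34\right) \left(37 - 82\right) = -60 - 82 \left(37 - 82\right) = -60 - -3690 = -60 + 3690 = 3630$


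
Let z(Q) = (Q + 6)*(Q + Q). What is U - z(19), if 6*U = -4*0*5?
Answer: -950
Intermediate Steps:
z(Q) = 2*Q*(6 + Q) (z(Q) = (6 + Q)*(2*Q) = 2*Q*(6 + Q))
U = 0 (U = (-4*0*5)/6 = (0*5)/6 = (⅙)*0 = 0)
U - z(19) = 0 - 2*19*(6 + 19) = 0 - 2*19*25 = 0 - 1*950 = 0 - 950 = -950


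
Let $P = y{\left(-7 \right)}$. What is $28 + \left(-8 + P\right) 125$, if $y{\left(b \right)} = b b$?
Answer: $5153$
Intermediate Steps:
$y{\left(b \right)} = b^{2}$
$P = 49$ ($P = \left(-7\right)^{2} = 49$)
$28 + \left(-8 + P\right) 125 = 28 + \left(-8 + 49\right) 125 = 28 + 41 \cdot 125 = 28 + 5125 = 5153$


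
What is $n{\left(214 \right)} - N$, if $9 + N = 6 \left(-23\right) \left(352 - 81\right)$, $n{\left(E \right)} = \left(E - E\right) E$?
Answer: $37407$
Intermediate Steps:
$n{\left(E \right)} = 0$ ($n{\left(E \right)} = 0 E = 0$)
$N = -37407$ ($N = -9 + 6 \left(-23\right) \left(352 - 81\right) = -9 - 37398 = -37407$)
$n{\left(214 \right)} - N = 0 - -37407 = 0 + 37407 = 37407$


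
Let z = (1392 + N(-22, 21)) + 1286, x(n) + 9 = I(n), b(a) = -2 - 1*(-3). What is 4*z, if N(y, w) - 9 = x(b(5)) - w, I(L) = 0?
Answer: 10628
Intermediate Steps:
b(a) = 1 (b(a) = -2 + 3 = 1)
x(n) = -9 (x(n) = -9 + 0 = -9)
N(y, w) = -w (N(y, w) = 9 + (-9 - w) = -w)
z = 2657 (z = (1392 - 1*21) + 1286 = (1392 - 21) + 1286 = 1371 + 1286 = 2657)
4*z = 4*2657 = 10628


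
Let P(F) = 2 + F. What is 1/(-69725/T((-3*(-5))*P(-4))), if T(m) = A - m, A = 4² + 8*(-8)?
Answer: 18/69725 ≈ 0.00025816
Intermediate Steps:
A = -48 (A = 16 - 64 = -48)
T(m) = -48 - m
1/(-69725/T((-3*(-5))*P(-4))) = 1/(-69725/(-48 - (-3*(-5))*(2 - 4))) = 1/(-69725/(-48 - 15*(-2))) = 1/(-69725/(-48 - 1*(-30))) = 1/(-69725/(-48 + 30)) = 1/(-69725/(-18)) = 1/(-69725*(-1/18)) = 1/(69725/18) = 18/69725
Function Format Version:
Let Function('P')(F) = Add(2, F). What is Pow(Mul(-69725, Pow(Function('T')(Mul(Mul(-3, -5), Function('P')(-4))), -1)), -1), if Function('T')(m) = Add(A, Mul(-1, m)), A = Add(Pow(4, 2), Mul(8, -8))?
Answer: Rational(18, 69725) ≈ 0.00025816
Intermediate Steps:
A = -48 (A = Add(16, -64) = -48)
Function('T')(m) = Add(-48, Mul(-1, m))
Pow(Mul(-69725, Pow(Function('T')(Mul(Mul(-3, -5), Function('P')(-4))), -1)), -1) = Pow(Mul(-69725, Pow(Add(-48, Mul(-1, Mul(Mul(-3, -5), Add(2, -4)))), -1)), -1) = Pow(Mul(-69725, Pow(Add(-48, Mul(-1, Mul(15, -2))), -1)), -1) = Pow(Mul(-69725, Pow(Add(-48, Mul(-1, -30)), -1)), -1) = Pow(Mul(-69725, Pow(Add(-48, 30), -1)), -1) = Pow(Mul(-69725, Pow(-18, -1)), -1) = Pow(Mul(-69725, Rational(-1, 18)), -1) = Pow(Rational(69725, 18), -1) = Rational(18, 69725)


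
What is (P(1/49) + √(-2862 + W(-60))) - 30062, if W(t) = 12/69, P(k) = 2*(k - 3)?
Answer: -1473330/49 + I*√1513906/23 ≈ -30068.0 + 53.496*I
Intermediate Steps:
P(k) = -6 + 2*k (P(k) = 2*(-3 + k) = -6 + 2*k)
W(t) = 4/23 (W(t) = 12*(1/69) = 4/23)
(P(1/49) + √(-2862 + W(-60))) - 30062 = ((-6 + 2/49) + √(-2862 + 4/23)) - 30062 = ((-6 + 2*(1/49)) + √(-65822/23)) - 30062 = ((-6 + 2/49) + I*√1513906/23) - 30062 = (-292/49 + I*√1513906/23) - 30062 = -1473330/49 + I*√1513906/23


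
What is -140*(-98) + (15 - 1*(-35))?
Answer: 13770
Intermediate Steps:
-140*(-98) + (15 - 1*(-35)) = 13720 + (15 + 35) = 13720 + 50 = 13770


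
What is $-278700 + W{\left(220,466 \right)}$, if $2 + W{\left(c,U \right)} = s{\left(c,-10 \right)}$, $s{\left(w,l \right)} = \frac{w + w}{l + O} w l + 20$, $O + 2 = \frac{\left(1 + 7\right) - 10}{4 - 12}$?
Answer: $- \frac{9226054}{47} \approx -1.963 \cdot 10^{5}$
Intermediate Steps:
$O = - \frac{7}{4}$ ($O = -2 + \frac{\left(1 + 7\right) - 10}{4 - 12} = -2 + \frac{8 - 10}{-8} = -2 - - \frac{1}{4} = -2 + \frac{1}{4} = - \frac{7}{4} \approx -1.75$)
$s{\left(w,l \right)} = 20 + \frac{2 l w^{2}}{- \frac{7}{4} + l}$ ($s{\left(w,l \right)} = \frac{w + w}{l - \frac{7}{4}} w l + 20 = \frac{2 w}{- \frac{7}{4} + l} w l + 20 = \frac{2 w^{2}}{- \frac{7}{4} + l} l + 20 = \frac{2 l w^{2}}{- \frac{7}{4} + l} + 20 = 20 + \frac{2 l w^{2}}{- \frac{7}{4} + l}$)
$W{\left(c,U \right)} = 18 + \frac{80 c^{2}}{47}$ ($W{\left(c,U \right)} = -2 + \frac{4 \left(-35 + 20 \left(-10\right) + 2 \left(-10\right) c^{2}\right)}{-7 + 4 \left(-10\right)} = -2 + \frac{4 \left(-35 - 200 - 20 c^{2}\right)}{-7 - 40} = -2 + \frac{4 \left(-235 - 20 c^{2}\right)}{-47} = -2 + 4 \left(- \frac{1}{47}\right) \left(-235 - 20 c^{2}\right) = -2 + \left(20 + \frac{80 c^{2}}{47}\right) = 18 + \frac{80 c^{2}}{47}$)
$-278700 + W{\left(220,466 \right)} = -278700 + \left(18 + \frac{80 \cdot 220^{2}}{47}\right) = -278700 + \left(18 + \frac{80}{47} \cdot 48400\right) = -278700 + \left(18 + \frac{3872000}{47}\right) = -278700 + \frac{3872846}{47} = - \frac{9226054}{47}$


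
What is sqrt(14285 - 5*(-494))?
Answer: sqrt(16755) ≈ 129.44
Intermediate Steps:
sqrt(14285 - 5*(-494)) = sqrt(14285 + 2470) = sqrt(16755)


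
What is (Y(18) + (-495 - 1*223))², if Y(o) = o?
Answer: 490000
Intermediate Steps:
(Y(18) + (-495 - 1*223))² = (18 + (-495 - 1*223))² = (18 + (-495 - 223))² = (18 - 718)² = (-700)² = 490000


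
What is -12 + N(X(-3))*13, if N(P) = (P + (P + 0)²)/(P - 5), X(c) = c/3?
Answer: -12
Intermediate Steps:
X(c) = c/3 (X(c) = c*(⅓) = c/3)
N(P) = (P + P²)/(-5 + P)
-12 + N(X(-3))*13 = -12 + (((⅓)*(-3))*(1 + (⅓)*(-3))/(-5 + (⅓)*(-3)))*13 = -12 - (1 - 1)/(-5 - 1)*13 = -12 - 1*0/(-6)*13 = -12 - 1*(-⅙)*0*13 = -12 + 0*13 = -12 + 0 = -12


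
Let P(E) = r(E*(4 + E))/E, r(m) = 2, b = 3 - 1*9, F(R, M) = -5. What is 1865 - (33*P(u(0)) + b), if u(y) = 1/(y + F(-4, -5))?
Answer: 2201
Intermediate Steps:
u(y) = 1/(-5 + y) (u(y) = 1/(y - 5) = 1/(-5 + y))
b = -6 (b = 3 - 9 = -6)
P(E) = 2/E
1865 - (33*P(u(0)) + b) = 1865 - (33*(2/(1/(-5 + 0))) - 6) = 1865 - (33*(2/(1/(-5))) - 6) = 1865 - (33*(2/(-⅕)) - 6) = 1865 - (33*(2*(-5)) - 6) = 1865 - (33*(-10) - 6) = 1865 - (-330 - 6) = 1865 - 1*(-336) = 1865 + 336 = 2201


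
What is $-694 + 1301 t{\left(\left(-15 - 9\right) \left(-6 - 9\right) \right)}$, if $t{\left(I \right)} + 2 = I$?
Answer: $465064$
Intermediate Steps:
$t{\left(I \right)} = -2 + I$
$-694 + 1301 t{\left(\left(-15 - 9\right) \left(-6 - 9\right) \right)} = -694 + 1301 \left(-2 + \left(-15 - 9\right) \left(-6 - 9\right)\right) = -694 + 1301 \left(-2 - -360\right) = -694 + 1301 \left(-2 + 360\right) = -694 + 1301 \cdot 358 = -694 + 465758 = 465064$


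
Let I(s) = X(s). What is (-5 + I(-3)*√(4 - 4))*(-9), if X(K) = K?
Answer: 45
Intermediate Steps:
I(s) = s
(-5 + I(-3)*√(4 - 4))*(-9) = (-5 - 3*√(4 - 4))*(-9) = (-5 - 3*√0)*(-9) = (-5 - 3*0)*(-9) = (-5 + 0)*(-9) = -5*(-9) = 45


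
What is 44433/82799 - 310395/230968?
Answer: -15437794461/19123919432 ≈ -0.80725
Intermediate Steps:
44433/82799 - 310395/230968 = -15437794461/19123919432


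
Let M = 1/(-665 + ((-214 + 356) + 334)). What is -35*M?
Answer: 5/27 ≈ 0.18519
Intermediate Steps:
M = -1/189 (M = 1/(-665 + (142 + 334)) = 1/(-665 + 476) = 1/(-189) = -1/189 ≈ -0.0052910)
-35*M = -35*(-1/189) = 5/27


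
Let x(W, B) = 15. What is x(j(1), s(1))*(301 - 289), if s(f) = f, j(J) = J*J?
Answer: 180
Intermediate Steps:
j(J) = J²
x(j(1), s(1))*(301 - 289) = 15*(301 - 289) = 15*12 = 180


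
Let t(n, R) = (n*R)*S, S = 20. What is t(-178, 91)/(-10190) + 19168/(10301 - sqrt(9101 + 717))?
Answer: 3638442075860/108116697877 + 19168*sqrt(9818)/106100783 ≈ 33.671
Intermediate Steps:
t(n, R) = 20*R*n (t(n, R) = (n*R)*20 = (R*n)*20 = 20*R*n)
t(-178, 91)/(-10190) + 19168/(10301 - sqrt(9101 + 717)) = (20*91*(-178))/(-10190) + 19168/(10301 - sqrt(9101 + 717)) = -323960*(-1/10190) + 19168/(10301 - sqrt(9818)) = 32396/1019 + 19168/(10301 - sqrt(9818))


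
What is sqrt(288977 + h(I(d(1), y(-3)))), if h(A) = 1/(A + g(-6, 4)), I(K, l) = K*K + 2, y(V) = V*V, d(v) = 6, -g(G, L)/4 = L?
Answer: sqrt(139864890)/22 ≈ 537.57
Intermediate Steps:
g(G, L) = -4*L
y(V) = V**2
I(K, l) = 2 + K**2 (I(K, l) = K**2 + 2 = 2 + K**2)
h(A) = 1/(-16 + A) (h(A) = 1/(A - 4*4) = 1/(A - 16) = 1/(-16 + A))
sqrt(288977 + h(I(d(1), y(-3)))) = sqrt(288977 + 1/(-16 + (2 + 6**2))) = sqrt(288977 + 1/(-16 + (2 + 36))) = sqrt(288977 + 1/(-16 + 38)) = sqrt(288977 + 1/22) = sqrt(6357495/22) = sqrt(139864890)/22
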